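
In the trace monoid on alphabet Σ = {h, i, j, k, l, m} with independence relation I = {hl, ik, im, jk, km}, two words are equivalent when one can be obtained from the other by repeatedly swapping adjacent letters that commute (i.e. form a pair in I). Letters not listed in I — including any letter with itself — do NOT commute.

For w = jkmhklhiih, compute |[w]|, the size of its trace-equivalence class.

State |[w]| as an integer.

6

#0=j has no predecessor
#1=k has no predecessor
#2=m depends on [0:j]
#3=h depends on [1:k, 2:m]
#4=k depends on [3:h]
#5=l depends on [4:k]
#6=h depends on [4:k]
#7=i depends on [5:l, 6:h]
#8=i depends on [7:i]
#9=h depends on [8:i]
sources: [0:j, 1:k]
N(rest) = Σ N(rest − s) over sources s of rest; N(one piece) = 1:
  size 1 → [9]=1
  size 2 → [8,9]=1
  size 3 → [7,8,9]=1
  size 4 → [5,7,8,9]=1  [6,7,8,9]=1
  size 5 → [5,6,7,8,9]=2
  size 6 → [4,5,6,7,8,9]=2
  size 7 → [3,4,5,6,7,8,9]=2
  size 8 → [1,3,4,5,6,7,8,9]=2  [2,3,4,5,6,7,8,9]=2
  first=0(j) contributes 4
  first=1(k) contributes 2
|[w]| = 6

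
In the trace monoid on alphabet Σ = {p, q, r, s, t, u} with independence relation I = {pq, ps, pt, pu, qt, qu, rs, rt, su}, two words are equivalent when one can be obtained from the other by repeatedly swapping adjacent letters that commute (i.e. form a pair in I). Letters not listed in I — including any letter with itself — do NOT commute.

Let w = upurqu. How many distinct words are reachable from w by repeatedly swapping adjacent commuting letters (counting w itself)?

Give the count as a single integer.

6

0(u) covers ∅
1(p) covers ∅
2(u) covers 0:u
3(r) covers 1:p, 2:u
4(q) covers 3:r
5(u) covers 3:r
floor of heap: 0:u, 1:p
completions by unplaced set U, small U first (add the entries for U minus each lowest piece of U):
  |U|=1: {4}:1  {5}:1
  |U|=2: {4,5}:2
  |U|=3: {3,4,5}:2
  |U|=4: {1,3,4,5}:2  {2,3,4,5}:2
  start at 0(u): 4
  start at 1(p): 2
sum over floor = 6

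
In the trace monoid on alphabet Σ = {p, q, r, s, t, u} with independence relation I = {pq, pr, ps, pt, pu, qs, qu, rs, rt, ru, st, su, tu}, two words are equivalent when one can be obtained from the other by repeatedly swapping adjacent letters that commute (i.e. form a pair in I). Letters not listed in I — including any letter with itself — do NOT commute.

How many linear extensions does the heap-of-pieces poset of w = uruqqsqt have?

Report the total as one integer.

drop 0:u onto floor
drop 1:r onto floor
drop 2:u onto {0:u}
drop 3:q onto {1:r}
drop 4:q onto {3:q}
drop 5:s onto floor
drop 6:q onto {4:q}
drop 7:t onto {6:q}
ground layer = {0:u, 1:r, 5:s}
drop-orders for the pieces not yet dropped (sum over which currently-grounded one goes next):
  1 to go: {2} 1  {5} 1  {7} 1
  2 to go: {0,2} 1  {2,5} 2  {2,7} 2  {5,7} 2  {6,7} 1
  3 to go: {0,2,5} 3  {0,2,7} 3  {2,5,7} 6  {2,6,7} 3  {4,6,7} 1  {5,6,7} 3
  4 to go: {0,2,5,7} 12  {0,2,6,7} 6  {2,4,6,7} 4  {2,5,6,7} 12  {3,4,6,7} 1  {4,5,6,7} 4
  5 to go: {0,2,4,6,7} 10  {0,2,5,6,7} 30  {1,3,4,6,7} 1  {2,3,4,6,7} 5  {2,4,5,6,7} 20  {3,4,5,6,7} 5
  6 to go: {0,2,3,4,6,7} 15  {0,2,4,5,6,7} 60  {1,2,3,4,6,7} 6  {1,3,4,5,6,7} 6  {2,3,4,5,6,7} 30
  if 0:u drops first: 42 orders
  if 1:r drops first: 105 orders
  if 5:s drops first: 21 orders
heap linearizations: 168

168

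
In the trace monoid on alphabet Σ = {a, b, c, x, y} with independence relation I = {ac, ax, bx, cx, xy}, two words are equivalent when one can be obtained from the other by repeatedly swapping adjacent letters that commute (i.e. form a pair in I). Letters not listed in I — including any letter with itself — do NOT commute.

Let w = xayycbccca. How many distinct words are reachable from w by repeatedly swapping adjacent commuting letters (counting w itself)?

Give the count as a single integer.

40

#0=x has no predecessor
#1=a has no predecessor
#2=y depends on [1:a]
#3=y depends on [2:y]
#4=c depends on [3:y]
#5=b depends on [4:c]
#6=c depends on [5:b]
#7=c depends on [6:c]
#8=c depends on [7:c]
#9=a depends on [5:b]
sources: [0:x, 1:a]
N(rest) = Σ N(rest − s) over sources s of rest; N(one piece) = 1:
  size 1 → [0]=1  [8]=1  [9]=1
  size 2 → [0,8]=2  [0,9]=2  [7,8]=1  [8,9]=2
  size 3 → [0,7,8]=3  [0,8,9]=6  [6,7,8]=1  [7,8,9]=3
  size 4 → [0,6,7,8]=4  [0,7,8,9]=12  [6,7,8,9]=4
  size 5 → [0,6,7,8,9]=20  [5,6,7,8,9]=4
  size 6 → [0,5,6,7,8,9]=24  [4,5,6,7,8,9]=4
  size 7 → [0,4,5,6,7,8,9]=28  [3,4,5,6,7,8,9]=4
  size 8 → [0,3,4,5,6,7,8,9]=32  [2,3,4,5,6,7,8,9]=4
  first=0(x) contributes 4
  first=1(a) contributes 36
|[w]| = 40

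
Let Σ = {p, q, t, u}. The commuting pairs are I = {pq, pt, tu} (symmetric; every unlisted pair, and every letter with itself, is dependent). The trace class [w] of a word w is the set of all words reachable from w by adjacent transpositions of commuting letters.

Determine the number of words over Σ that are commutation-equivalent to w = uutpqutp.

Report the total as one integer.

24

piece 0:u — minimal
piece 1:u rests on {0:u}
piece 2:t — minimal
piece 3:p rests on {1:u}
piece 4:q rests on {1:u, 2:t}
piece 5:u rests on {3:p, 4:q}
piece 6:t rests on {4:q}
piece 7:p rests on {5:u}
minimal pieces: {0:u, 2:t}
ways to finish when only these pieces remain (= sum over removing one remaining piece with nothing left below it):
  1 left: {6}→1  {7}→1
  2 left: {5,7}→1  {6,7}→2
  3 left: {3,5,7}→1  {5,6,7}→3
  4 left: {3,5,6,7}→4  {4,5,6,7}→3
  5 left: {2,4,5,6,7}→3  {3,4,5,6,7}→7
  6 left: {1,3,4,5,6,7}→7  {2,3,4,5,6,7}→10
  placing 0:u first → 17 extensions
  placing 2:t first → 7 extensions
total linear extensions = 24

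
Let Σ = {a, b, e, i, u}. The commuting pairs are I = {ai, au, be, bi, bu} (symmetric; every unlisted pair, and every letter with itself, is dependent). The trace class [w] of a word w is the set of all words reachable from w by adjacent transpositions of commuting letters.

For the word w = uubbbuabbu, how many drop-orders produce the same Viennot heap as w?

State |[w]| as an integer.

210

piece 0:u — minimal
piece 1:u rests on {0:u}
piece 2:b — minimal
piece 3:b rests on {2:b}
piece 4:b rests on {3:b}
piece 5:u rests on {1:u}
piece 6:a rests on {4:b}
piece 7:b rests on {6:a}
piece 8:b rests on {7:b}
piece 9:u rests on {5:u}
minimal pieces: {0:u, 2:b}
ways to finish when only these pieces remain (= sum over removing one remaining piece with nothing left below it):
  1 left: {8}→1  {9}→1
  2 left: {5,9}→1  {7,8}→1  {8,9}→2
  3 left: {1,5,9}→1  {5,8,9}→3  {6,7,8}→1  {7,8,9}→3
  4 left: {0,1,5,9}→1  {1,5,8,9}→4  {4,6,7,8}→1  {5,7,8,9}→6  {6,7,8,9}→4
  5 left: {0,1,5,8,9}→5  {1,5,7,8,9}→10  {3,4,6,7,8}→1  {4,6,7,8,9}→5  {5,6,7,8,9}→10
  6 left: {0,1,5,7,8,9}→15  {1,5,6,7,8,9}→20  {2,3,4,6,7,8}→1  {3,4,6,7,8,9}→6  {4,5,6,7,8,9}→15
  7 left: {0,1,5,6,7,8,9}→35  {1,4,5,6,7,8,9}→35  {2,3,4,6,7,8,9}→7  {3,4,5,6,7,8,9}→21
  8 left: {0,1,4,5,6,7,8,9}→70  {1,3,4,5,6,7,8,9}→56  {2,3,4,5,6,7,8,9}→28
  placing 0:u first → 84 extensions
  placing 2:b first → 126 extensions
total linear extensions = 210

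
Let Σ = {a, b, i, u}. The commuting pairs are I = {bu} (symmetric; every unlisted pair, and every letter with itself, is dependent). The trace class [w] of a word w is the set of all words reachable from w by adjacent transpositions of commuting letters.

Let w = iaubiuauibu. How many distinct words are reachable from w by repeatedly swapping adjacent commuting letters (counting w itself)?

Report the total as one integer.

#0=i has no predecessor
#1=a depends on [0:i]
#2=u depends on [1:a]
#3=b depends on [1:a]
#4=i depends on [2:u, 3:b]
#5=u depends on [4:i]
#6=a depends on [5:u]
#7=u depends on [6:a]
#8=i depends on [7:u]
#9=b depends on [8:i]
#10=u depends on [8:i]
sources: [0:i]
N(rest) = Σ N(rest − s) over sources s of rest; N(one piece) = 1:
  size 1 → [9]=1  [10]=1
  size 2 → [9,10]=2
  size 3 → [8,9,10]=2
  size 4 → [7,8,9,10]=2
  size 5 → [6,7,8,9,10]=2
  size 6 → [5,6,7,8,9,10]=2
  size 7 → [4,5,6,7,8,9,10]=2
  size 8 → [2,4,5,6,7,8,9,10]=2  [3,4,5,6,7,8,9,10]=2
  size 9 → [2,3,4,5,6,7,8,9,10]=4
  first=0(i) contributes 4

4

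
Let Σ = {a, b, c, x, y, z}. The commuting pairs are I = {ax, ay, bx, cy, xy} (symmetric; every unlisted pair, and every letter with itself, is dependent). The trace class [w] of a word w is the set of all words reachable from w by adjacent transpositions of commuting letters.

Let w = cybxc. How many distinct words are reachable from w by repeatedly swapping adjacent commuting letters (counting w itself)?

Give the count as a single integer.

#0=c has no predecessor
#1=y has no predecessor
#2=b depends on [0:c, 1:y]
#3=x depends on [0:c]
#4=c depends on [2:b, 3:x]
sources: [0:c, 1:y]
N(rest) = Σ N(rest − s) over sources s of rest; N(one piece) = 1:
  size 1 → [4]=1
  size 2 → [2,4]=1  [3,4]=1
  size 3 → [1,2,4]=1  [2,3,4]=2
  first=0(c) contributes 3
  first=1(y) contributes 2
|[w]| = 5

5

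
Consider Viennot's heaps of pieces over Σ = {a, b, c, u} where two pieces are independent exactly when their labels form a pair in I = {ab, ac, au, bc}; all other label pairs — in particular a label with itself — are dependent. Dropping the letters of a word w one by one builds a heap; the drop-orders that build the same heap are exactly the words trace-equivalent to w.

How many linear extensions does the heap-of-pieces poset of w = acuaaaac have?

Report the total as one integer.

0(a) covers ∅
1(c) covers ∅
2(u) covers 1:c
3(a) covers 0:a
4(a) covers 3:a
5(a) covers 4:a
6(a) covers 5:a
7(c) covers 2:u
floor of heap: 0:a, 1:c
completions by unplaced set U, small U first (add the entries for U minus each lowest piece of U):
  |U|=1: {6}:1  {7}:1
  |U|=2: {2,7}:1  {5,6}:1  {6,7}:2
  |U|=3: {1,2,7}:1  {2,6,7}:3  {4,5,6}:1  {5,6,7}:3
  |U|=4: {1,2,6,7}:4  {2,5,6,7}:6  {3,4,5,6}:1  {4,5,6,7}:4
  |U|=5: {0,3,4,5,6}:1  {1,2,5,6,7}:10  {2,4,5,6,7}:10  {3,4,5,6,7}:5
  |U|=6: {0,3,4,5,6,7}:6  {1,2,4,5,6,7}:20  {2,3,4,5,6,7}:15
  start at 0(a): 35
  start at 1(c): 21
sum over floor = 56

56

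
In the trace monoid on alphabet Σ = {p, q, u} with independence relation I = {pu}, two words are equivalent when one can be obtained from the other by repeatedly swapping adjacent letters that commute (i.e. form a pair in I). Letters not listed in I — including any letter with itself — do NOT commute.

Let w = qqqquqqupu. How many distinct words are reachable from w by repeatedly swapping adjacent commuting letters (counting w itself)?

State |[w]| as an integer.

3

piece 0:q — minimal
piece 1:q rests on {0:q}
piece 2:q rests on {1:q}
piece 3:q rests on {2:q}
piece 4:u rests on {3:q}
piece 5:q rests on {4:u}
piece 6:q rests on {5:q}
piece 7:u rests on {6:q}
piece 8:p rests on {6:q}
piece 9:u rests on {7:u}
minimal pieces: {0:q}
ways to finish when only these pieces remain (= sum over removing one remaining piece with nothing left below it):
  1 left: {8}→1  {9}→1
  2 left: {7,9}→1  {8,9}→2
  3 left: {7,8,9}→3
  4 left: {6,7,8,9}→3
  5 left: {5,6,7,8,9}→3
  6 left: {4,5,6,7,8,9}→3
  7 left: {3,4,5,6,7,8,9}→3
  8 left: {2,3,4,5,6,7,8,9}→3
  placing 0:q first → 3 extensions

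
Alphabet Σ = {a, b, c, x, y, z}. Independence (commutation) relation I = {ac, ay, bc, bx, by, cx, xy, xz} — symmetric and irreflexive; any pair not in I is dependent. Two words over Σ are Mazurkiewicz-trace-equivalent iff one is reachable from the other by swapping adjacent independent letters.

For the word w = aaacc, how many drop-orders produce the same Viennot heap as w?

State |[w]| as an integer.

10

#0=a has no predecessor
#1=a depends on [0:a]
#2=a depends on [1:a]
#3=c has no predecessor
#4=c depends on [3:c]
sources: [0:a, 3:c]
N(rest) = Σ N(rest − s) over sources s of rest; N(one piece) = 1:
  size 1 → [2]=1  [4]=1
  size 2 → [1,2]=1  [2,4]=2  [3,4]=1
  size 3 → [0,1,2]=1  [1,2,4]=3  [2,3,4]=3
  first=0(a) contributes 6
  first=3(c) contributes 4
|[w]| = 10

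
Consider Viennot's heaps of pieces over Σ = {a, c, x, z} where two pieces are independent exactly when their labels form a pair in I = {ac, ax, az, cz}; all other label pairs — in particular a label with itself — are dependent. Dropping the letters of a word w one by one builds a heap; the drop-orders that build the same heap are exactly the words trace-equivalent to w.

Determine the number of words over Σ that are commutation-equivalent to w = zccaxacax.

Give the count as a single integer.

252

drop 0:z onto floor
drop 1:c onto floor
drop 2:c onto {1:c}
drop 3:a onto floor
drop 4:x onto {0:z, 2:c}
drop 5:a onto {3:a}
drop 6:c onto {4:x}
drop 7:a onto {5:a}
drop 8:x onto {6:c}
ground layer = {0:z, 1:c, 3:a}
drop-orders for the pieces not yet dropped (sum over which currently-grounded one goes next):
  1 to go: {7} 1  {8} 1
  2 to go: {5,7} 1  {6,8} 1  {7,8} 2
  3 to go: {3,5,7} 1  {4,6,8} 1  {5,7,8} 3  {6,7,8} 3
  4 to go: {0,4,6,8} 1  {2,4,6,8} 1  {3,5,7,8} 4  {4,6,7,8} 4  {5,6,7,8} 6
  5 to go: {0,2,4,6,8} 2  {0,4,6,7,8} 5  {1,2,4,6,8} 1  {2,4,6,7,8} 5  {3,5,6,7,8} 10  {4,5,6,7,8} 10
  6 to go: {0,1,2,4,6,8} 3  {0,2,4,6,7,8} 12  {0,4,5,6,7,8} 15  {1,2,4,6,7,8} 6  {2,4,5,6,7,8} 15  {3,4,5,6,7,8} 20
  7 to go: {0,1,2,4,6,7,8} 21  {0,2,4,5,6,7,8} 42  {0,3,4,5,6,7,8} 35  {1,2,4,5,6,7,8} 21  {2,3,4,5,6,7,8} 35
  if 0:z drops first: 56 orders
  if 1:c drops first: 112 orders
  if 3:a drops first: 84 orders
heap linearizations: 252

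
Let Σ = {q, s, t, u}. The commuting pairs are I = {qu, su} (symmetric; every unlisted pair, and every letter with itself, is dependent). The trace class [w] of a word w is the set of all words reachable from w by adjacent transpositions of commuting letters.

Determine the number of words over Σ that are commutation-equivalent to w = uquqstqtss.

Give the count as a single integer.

10

drop 0:u onto floor
drop 1:q onto floor
drop 2:u onto {0:u}
drop 3:q onto {1:q}
drop 4:s onto {3:q}
drop 5:t onto {2:u, 4:s}
drop 6:q onto {5:t}
drop 7:t onto {6:q}
drop 8:s onto {7:t}
drop 9:s onto {8:s}
ground layer = {0:u, 1:q}
drop-orders for the pieces not yet dropped (sum over which currently-grounded one goes next):
  1 to go: {9} 1
  2 to go: {8,9} 1
  3 to go: {7,8,9} 1
  4 to go: {6,7,8,9} 1
  5 to go: {5,6,7,8,9} 1
  6 to go: {2,5,6,7,8,9} 1  {4,5,6,7,8,9} 1
  7 to go: {0,2,5,6,7,8,9} 1  {2,4,5,6,7,8,9} 2  {3,4,5,6,7,8,9} 1
  8 to go: {0,2,4,5,6,7,8,9} 3  {1,3,4,5,6,7,8,9} 1  {2,3,4,5,6,7,8,9} 3
  if 0:u drops first: 4 orders
  if 1:q drops first: 6 orders
heap linearizations: 10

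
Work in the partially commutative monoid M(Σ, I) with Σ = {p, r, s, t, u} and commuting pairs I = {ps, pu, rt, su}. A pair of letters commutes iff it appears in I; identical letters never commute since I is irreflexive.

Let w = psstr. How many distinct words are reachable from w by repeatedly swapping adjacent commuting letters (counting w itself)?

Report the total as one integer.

piece 0:p — minimal
piece 1:s — minimal
piece 2:s rests on {1:s}
piece 3:t rests on {0:p, 2:s}
piece 4:r rests on {0:p, 2:s}
minimal pieces: {0:p, 1:s}
ways to finish when only these pieces remain (= sum over removing one remaining piece with nothing left below it):
  1 left: {3}→1  {4}→1
  2 left: {3,4}→2
  3 left: {0,3,4}→2  {2,3,4}→2
  placing 0:p first → 2 extensions
  placing 1:s first → 4 extensions
total linear extensions = 6

6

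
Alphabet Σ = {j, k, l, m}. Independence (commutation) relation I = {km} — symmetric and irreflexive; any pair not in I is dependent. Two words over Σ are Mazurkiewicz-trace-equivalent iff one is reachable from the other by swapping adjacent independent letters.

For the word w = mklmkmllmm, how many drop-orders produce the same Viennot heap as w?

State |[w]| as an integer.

6

drop 0:m onto floor
drop 1:k onto floor
drop 2:l onto {0:m, 1:k}
drop 3:m onto {2:l}
drop 4:k onto {2:l}
drop 5:m onto {3:m}
drop 6:l onto {4:k, 5:m}
drop 7:l onto {6:l}
drop 8:m onto {7:l}
drop 9:m onto {8:m}
ground layer = {0:m, 1:k}
drop-orders for the pieces not yet dropped (sum over which currently-grounded one goes next):
  1 to go: {9} 1
  2 to go: {8,9} 1
  3 to go: {7,8,9} 1
  4 to go: {6,7,8,9} 1
  5 to go: {4,6,7,8,9} 1  {5,6,7,8,9} 1
  6 to go: {3,5,6,7,8,9} 1  {4,5,6,7,8,9} 2
  7 to go: {3,4,5,6,7,8,9} 3
  8 to go: {2,3,4,5,6,7,8,9} 3
  if 0:m drops first: 3 orders
  if 1:k drops first: 3 orders
heap linearizations: 6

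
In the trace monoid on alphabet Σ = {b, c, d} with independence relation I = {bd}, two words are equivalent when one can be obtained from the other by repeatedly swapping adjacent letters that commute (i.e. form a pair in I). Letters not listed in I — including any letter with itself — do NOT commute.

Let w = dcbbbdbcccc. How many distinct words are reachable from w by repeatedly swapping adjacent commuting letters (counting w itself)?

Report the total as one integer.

drop 0:d onto floor
drop 1:c onto {0:d}
drop 2:b onto {1:c}
drop 3:b onto {2:b}
drop 4:b onto {3:b}
drop 5:d onto {1:c}
drop 6:b onto {4:b}
drop 7:c onto {5:d, 6:b}
drop 8:c onto {7:c}
drop 9:c onto {8:c}
drop 10:c onto {9:c}
ground layer = {0:d}
drop-orders for the pieces not yet dropped (sum over which currently-grounded one goes next):
  1 to go: {10} 1
  2 to go: {9,10} 1
  3 to go: {8,9,10} 1
  4 to go: {7,8,9,10} 1
  5 to go: {5,7,8,9,10} 1  {6,7,8,9,10} 1
  6 to go: {4,6,7,8,9,10} 1  {5,6,7,8,9,10} 2
  7 to go: {3,4,6,7,8,9,10} 1  {4,5,6,7,8,9,10} 3
  8 to go: {2,3,4,6,7,8,9,10} 1  {3,4,5,6,7,8,9,10} 4
  9 to go: {2,3,4,5,6,7,8,9,10} 5
  if 0:d drops first: 5 orders

5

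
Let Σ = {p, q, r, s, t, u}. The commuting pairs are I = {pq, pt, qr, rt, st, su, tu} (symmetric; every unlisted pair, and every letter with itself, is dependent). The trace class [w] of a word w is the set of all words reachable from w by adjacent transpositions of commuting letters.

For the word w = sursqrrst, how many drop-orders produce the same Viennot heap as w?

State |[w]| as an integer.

0(s) covers ∅
1(u) covers ∅
2(r) covers 0:s, 1:u
3(s) covers 2:r
4(q) covers 3:s
5(r) covers 3:s
6(r) covers 5:r
7(s) covers 4:q, 6:r
8(t) covers 4:q
floor of heap: 0:s, 1:u
completions by unplaced set U, small U first (add the entries for U minus each lowest piece of U):
  |U|=1: {7}:1  {8}:1
  |U|=2: {6,7}:1  {7,8}:2
  |U|=3: {4,7,8}:2  {5,6,7}:1  {6,7,8}:3
  |U|=4: {4,6,7,8}:5  {5,6,7,8}:4
  |U|=5: {4,5,6,7,8}:9
  |U|=6: {3,4,5,6,7,8}:9
  |U|=7: {2,3,4,5,6,7,8}:9
  start at 0(s): 9
  start at 1(u): 9
sum over floor = 18

18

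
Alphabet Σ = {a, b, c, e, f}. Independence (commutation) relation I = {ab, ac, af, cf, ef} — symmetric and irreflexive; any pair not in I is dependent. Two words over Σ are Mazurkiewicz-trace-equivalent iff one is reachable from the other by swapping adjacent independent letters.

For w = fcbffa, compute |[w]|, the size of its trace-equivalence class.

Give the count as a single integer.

piece 0:f — minimal
piece 1:c — minimal
piece 2:b rests on {0:f, 1:c}
piece 3:f rests on {2:b}
piece 4:f rests on {3:f}
piece 5:a — minimal
minimal pieces: {0:f, 1:c, 5:a}
ways to finish when only these pieces remain (= sum over removing one remaining piece with nothing left below it):
  1 left: {4}→1  {5}→1
  2 left: {3,4}→1  {4,5}→2
  3 left: {2,3,4}→1  {3,4,5}→3
  4 left: {0,2,3,4}→1  {1,2,3,4}→1  {2,3,4,5}→4
  placing 0:f first → 5 extensions
  placing 1:c first → 5 extensions
  placing 5:a first → 2 extensions
total linear extensions = 12

12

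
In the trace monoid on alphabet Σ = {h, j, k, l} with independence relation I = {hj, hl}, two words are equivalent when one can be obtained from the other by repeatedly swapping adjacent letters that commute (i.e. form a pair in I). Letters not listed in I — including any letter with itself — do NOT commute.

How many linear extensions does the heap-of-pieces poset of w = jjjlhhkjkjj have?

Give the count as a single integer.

15

0(j) covers ∅
1(j) covers 0:j
2(j) covers 1:j
3(l) covers 2:j
4(h) covers ∅
5(h) covers 4:h
6(k) covers 3:l, 5:h
7(j) covers 6:k
8(k) covers 7:j
9(j) covers 8:k
10(j) covers 9:j
floor of heap: 0:j, 4:h
completions by unplaced set U, small U first (add the entries for U minus each lowest piece of U):
  |U|=1: {10}:1
  |U|=2: {9,10}:1
  |U|=3: {8,9,10}:1
  |U|=4: {7,8,9,10}:1
  |U|=5: {6,7,8,9,10}:1
  |U|=6: {3,6,7,8,9,10}:1  {5,6,7,8,9,10}:1
  |U|=7: {2,3,6,7,8,9,10}:1  {3,5,6,7,8,9,10}:2  {4,5,6,7,8,9,10}:1
  |U|=8: {1,2,3,6,7,8,9,10}:1  {2,3,5,6,7,8,9,10}:3  {3,4,5,6,7,8,9,10}:3
  |U|=9: {0,1,2,3,6,7,8,9,10}:1  {1,2,3,5,6,7,8,9,10}:4  {2,3,4,5,6,7,8,9,10}:6
  start at 0(j): 10
  start at 4(h): 5
sum over floor = 15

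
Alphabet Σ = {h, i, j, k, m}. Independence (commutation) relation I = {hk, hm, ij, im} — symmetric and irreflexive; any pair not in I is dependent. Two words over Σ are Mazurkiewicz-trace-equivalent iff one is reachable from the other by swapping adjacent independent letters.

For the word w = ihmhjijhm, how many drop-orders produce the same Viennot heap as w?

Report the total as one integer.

piece 0:i — minimal
piece 1:h rests on {0:i}
piece 2:m — minimal
piece 3:h rests on {1:h}
piece 4:j rests on {2:m, 3:h}
piece 5:i rests on {3:h}
piece 6:j rests on {4:j}
piece 7:h rests on {5:i, 6:j}
piece 8:m rests on {6:j}
minimal pieces: {0:i, 2:m}
ways to finish when only these pieces remain (= sum over removing one remaining piece with nothing left below it):
  1 left: {7}→1  {8}→1
  2 left: {5,7}→1  {7,8}→2
  3 left: {5,7,8}→3  {6,7,8}→2
  4 left: {4,6,7,8}→2  {5,6,7,8}→5
  5 left: {2,4,6,7,8}→2  {4,5,6,7,8}→7
  6 left: {2,4,5,6,7,8}→9  {3,4,5,6,7,8}→7
  7 left: {1,3,4,5,6,7,8}→7  {2,3,4,5,6,7,8}→16
  placing 0:i first → 23 extensions
  placing 2:m first → 7 extensions
total linear extensions = 30

30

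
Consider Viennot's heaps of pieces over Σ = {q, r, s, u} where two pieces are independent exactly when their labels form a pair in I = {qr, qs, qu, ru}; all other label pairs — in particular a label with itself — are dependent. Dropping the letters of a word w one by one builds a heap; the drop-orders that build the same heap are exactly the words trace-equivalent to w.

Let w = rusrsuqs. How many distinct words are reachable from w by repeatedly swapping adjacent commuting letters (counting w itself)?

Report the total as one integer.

16

piece 0:r — minimal
piece 1:u — minimal
piece 2:s rests on {0:r, 1:u}
piece 3:r rests on {2:s}
piece 4:s rests on {3:r}
piece 5:u rests on {4:s}
piece 6:q — minimal
piece 7:s rests on {5:u}
minimal pieces: {0:r, 1:u, 6:q}
ways to finish when only these pieces remain (= sum over removing one remaining piece with nothing left below it):
  1 left: {6}→1  {7}→1
  2 left: {5,7}→1  {6,7}→2
  3 left: {4,5,7}→1  {5,6,7}→3
  4 left: {3,4,5,7}→1  {4,5,6,7}→4
  5 left: {2,3,4,5,7}→1  {3,4,5,6,7}→5
  6 left: {0,2,3,4,5,7}→1  {1,2,3,4,5,7}→1  {2,3,4,5,6,7}→6
  placing 0:r first → 7 extensions
  placing 1:u first → 7 extensions
  placing 6:q first → 2 extensions
total linear extensions = 16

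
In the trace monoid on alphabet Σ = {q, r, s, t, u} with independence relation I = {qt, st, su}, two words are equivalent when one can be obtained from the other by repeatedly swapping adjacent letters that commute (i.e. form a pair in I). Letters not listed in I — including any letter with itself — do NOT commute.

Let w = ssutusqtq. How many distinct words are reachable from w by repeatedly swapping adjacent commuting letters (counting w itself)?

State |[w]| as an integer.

75

#0=s has no predecessor
#1=s depends on [0:s]
#2=u has no predecessor
#3=t depends on [2:u]
#4=u depends on [3:t]
#5=s depends on [1:s]
#6=q depends on [4:u, 5:s]
#7=t depends on [4:u]
#8=q depends on [6:q]
sources: [0:s, 2:u]
N(rest) = Σ N(rest − s) over sources s of rest; N(one piece) = 1:
  size 1 → [7]=1  [8]=1
  size 2 → [6,8]=1  [7,8]=2
  size 3 → [5,6,8]=1  [6,7,8]=3
  size 4 → [1,5,6,8]=1  [4,6,7,8]=3  [5,6,7,8]=4
  size 5 → [0,1,5,6,8]=1  [1,5,6,7,8]=5  [3,4,6,7,8]=3  [4,5,6,7,8]=7
  size 6 → [0,1,5,6,7,8]=6  [1,4,5,6,7,8]=12  [2,3,4,6,7,8]=3  [3,4,5,6,7,8]=10
  size 7 → [0,1,4,5,6,7,8]=18  [1,3,4,5,6,7,8]=22  [2,3,4,5,6,7,8]=13
  first=0(s) contributes 35
  first=2(u) contributes 40
|[w]| = 75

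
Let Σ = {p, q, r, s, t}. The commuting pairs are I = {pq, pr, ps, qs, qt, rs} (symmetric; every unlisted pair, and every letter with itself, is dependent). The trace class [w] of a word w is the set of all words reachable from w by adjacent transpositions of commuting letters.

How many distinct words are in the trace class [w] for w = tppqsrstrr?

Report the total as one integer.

120

drop 0:t onto floor
drop 1:p onto {0:t}
drop 2:p onto {1:p}
drop 3:q onto floor
drop 4:s onto {0:t}
drop 5:r onto {0:t, 3:q}
drop 6:s onto {4:s}
drop 7:t onto {2:p, 5:r, 6:s}
drop 8:r onto {7:t}
drop 9:r onto {8:r}
ground layer = {0:t, 3:q}
drop-orders for the pieces not yet dropped (sum over which currently-grounded one goes next):
  1 to go: {9} 1
  2 to go: {8,9} 1
  3 to go: {7,8,9} 1
  4 to go: {2,7,8,9} 1  {5,7,8,9} 1  {6,7,8,9} 1
  5 to go: {1,2,7,8,9} 1  {2,5,7,8,9} 2  {2,6,7,8,9} 2  {3,5,7,8,9} 1  {4,6,7,8,9} 1  {5,6,7,8,9} 2
  6 to go: {1,2,5,7,8,9} 3  {1,2,6,7,8,9} 3  {2,3,5,7,8,9} 3  {2,4,6,7,8,9} 3  {2,5,6,7,8,9} 6  {3,5,6,7,8,9} 3  {4,5,6,7,8,9} 3
  7 to go: {1,2,3,5,7,8,9} 6  {1,2,4,6,7,8,9} 6  {1,2,5,6,7,8,9} 12  {2,3,5,6,7,8,9} 12  {2,4,5,6,7,8,9} 12  {3,4,5,6,7,8,9} 6
  8 to go: {1,2,3,5,6,7,8,9} 30  {1,2,4,5,6,7,8,9} 30  {2,3,4,5,6,7,8,9} 30
  if 0:t drops first: 90 orders
  if 3:q drops first: 30 orders
heap linearizations: 120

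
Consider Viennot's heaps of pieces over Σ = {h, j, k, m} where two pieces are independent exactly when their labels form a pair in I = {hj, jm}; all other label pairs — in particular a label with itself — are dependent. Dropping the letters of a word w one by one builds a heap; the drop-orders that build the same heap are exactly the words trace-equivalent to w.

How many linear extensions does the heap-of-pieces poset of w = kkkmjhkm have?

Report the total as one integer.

3

0(k) covers ∅
1(k) covers 0:k
2(k) covers 1:k
3(m) covers 2:k
4(j) covers 2:k
5(h) covers 3:m
6(k) covers 4:j, 5:h
7(m) covers 6:k
floor of heap: 0:k
completions by unplaced set U, small U first (add the entries for U minus each lowest piece of U):
  |U|=1: {7}:1
  |U|=2: {6,7}:1
  |U|=3: {4,6,7}:1  {5,6,7}:1
  |U|=4: {3,5,6,7}:1  {4,5,6,7}:2
  |U|=5: {3,4,5,6,7}:3
  |U|=6: {2,3,4,5,6,7}:3
  start at 0(k): 3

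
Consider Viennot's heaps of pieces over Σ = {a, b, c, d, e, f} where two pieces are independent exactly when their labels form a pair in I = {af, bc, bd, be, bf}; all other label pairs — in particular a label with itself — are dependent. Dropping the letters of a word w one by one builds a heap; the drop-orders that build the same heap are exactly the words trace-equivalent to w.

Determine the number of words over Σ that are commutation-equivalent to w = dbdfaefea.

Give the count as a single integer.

#0=d has no predecessor
#1=b has no predecessor
#2=d depends on [0:d]
#3=f depends on [2:d]
#4=a depends on [1:b, 2:d]
#5=e depends on [3:f, 4:a]
#6=f depends on [5:e]
#7=e depends on [6:f]
#8=a depends on [7:e]
sources: [0:d, 1:b]
N(rest) = Σ N(rest − s) over sources s of rest; N(one piece) = 1:
  size 1 → [8]=1
  size 2 → [7,8]=1
  size 3 → [6,7,8]=1
  size 4 → [5,6,7,8]=1
  size 5 → [3,5,6,7,8]=1  [4,5,6,7,8]=1
  size 6 → [1,4,5,6,7,8]=1  [3,4,5,6,7,8]=2
  size 7 → [1,3,4,5,6,7,8]=3  [2,3,4,5,6,7,8]=2
  first=0(d) contributes 5
  first=1(b) contributes 2
|[w]| = 7

7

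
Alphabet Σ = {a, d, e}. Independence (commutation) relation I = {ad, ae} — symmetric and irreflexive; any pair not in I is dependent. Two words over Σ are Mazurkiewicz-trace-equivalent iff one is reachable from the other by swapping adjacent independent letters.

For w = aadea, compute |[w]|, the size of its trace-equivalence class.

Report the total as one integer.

piece 0:a — minimal
piece 1:a rests on {0:a}
piece 2:d — minimal
piece 3:e rests on {2:d}
piece 4:a rests on {1:a}
minimal pieces: {0:a, 2:d}
ways to finish when only these pieces remain (= sum over removing one remaining piece with nothing left below it):
  1 left: {3}→1  {4}→1
  2 left: {1,4}→1  {2,3}→1  {3,4}→2
  3 left: {0,1,4}→1  {1,3,4}→3  {2,3,4}→3
  placing 0:a first → 6 extensions
  placing 2:d first → 4 extensions
total linear extensions = 10

10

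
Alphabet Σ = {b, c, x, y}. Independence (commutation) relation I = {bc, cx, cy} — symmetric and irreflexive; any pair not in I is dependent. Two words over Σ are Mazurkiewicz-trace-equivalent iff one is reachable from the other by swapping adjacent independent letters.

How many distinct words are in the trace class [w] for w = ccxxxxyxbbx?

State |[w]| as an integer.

piece 0:c — minimal
piece 1:c rests on {0:c}
piece 2:x — minimal
piece 3:x rests on {2:x}
piece 4:x rests on {3:x}
piece 5:x rests on {4:x}
piece 6:y rests on {5:x}
piece 7:x rests on {6:y}
piece 8:b rests on {7:x}
piece 9:b rests on {8:b}
piece 10:x rests on {9:b}
minimal pieces: {0:c, 2:x}
ways to finish when only these pieces remain (= sum over removing one remaining piece with nothing left below it):
  1 left: {1}→1  {10}→1
  2 left: {0,1}→1  {1,10}→2  {9,10}→1
  3 left: {0,1,10}→3  {1,9,10}→3  {8,9,10}→1
  4 left: {0,1,9,10}→6  {1,8,9,10}→4  {7,8,9,10}→1
  5 left: {0,1,8,9,10}→10  {1,7,8,9,10}→5  {6,7,8,9,10}→1
  6 left: {0,1,7,8,9,10}→15  {1,6,7,8,9,10}→6  {5,6,7,8,9,10}→1
  7 left: {0,1,6,7,8,9,10}→21  {1,5,6,7,8,9,10}→7  {4,5,6,7,8,9,10}→1
  8 left: {0,1,5,6,7,8,9,10}→28  {1,4,5,6,7,8,9,10}→8  {3,4,5,6,7,8,9,10}→1
  9 left: {0,1,4,5,6,7,8,9,10}→36  {1,3,4,5,6,7,8,9,10}→9  {2,3,4,5,6,7,8,9,10}→1
  placing 0:c first → 10 extensions
  placing 2:x first → 45 extensions
total linear extensions = 55

55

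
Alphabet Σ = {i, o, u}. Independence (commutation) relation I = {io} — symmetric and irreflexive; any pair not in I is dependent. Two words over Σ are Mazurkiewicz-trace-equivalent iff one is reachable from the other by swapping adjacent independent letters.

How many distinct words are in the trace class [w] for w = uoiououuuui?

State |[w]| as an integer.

3

0(u) covers ∅
1(o) covers 0:u
2(i) covers 0:u
3(o) covers 1:o
4(u) covers 2:i, 3:o
5(o) covers 4:u
6(u) covers 5:o
7(u) covers 6:u
8(u) covers 7:u
9(u) covers 8:u
10(i) covers 9:u
floor of heap: 0:u
completions by unplaced set U, small U first (add the entries for U minus each lowest piece of U):
  |U|=1: {10}:1
  |U|=2: {9,10}:1
  |U|=3: {8,9,10}:1
  |U|=4: {7,8,9,10}:1
  |U|=5: {6,7,8,9,10}:1
  |U|=6: {5,6,7,8,9,10}:1
  |U|=7: {4,5,6,7,8,9,10}:1
  |U|=8: {2,4,5,6,7,8,9,10}:1  {3,4,5,6,7,8,9,10}:1
  |U|=9: {1,3,4,5,6,7,8,9,10}:1  {2,3,4,5,6,7,8,9,10}:2
  start at 0(u): 3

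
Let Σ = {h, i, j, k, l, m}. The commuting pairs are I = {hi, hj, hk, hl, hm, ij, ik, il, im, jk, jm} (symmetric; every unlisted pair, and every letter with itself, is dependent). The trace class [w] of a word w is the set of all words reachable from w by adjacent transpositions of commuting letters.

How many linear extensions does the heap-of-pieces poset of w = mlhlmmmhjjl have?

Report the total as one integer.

drop 0:m onto floor
drop 1:l onto {0:m}
drop 2:h onto floor
drop 3:l onto {1:l}
drop 4:m onto {3:l}
drop 5:m onto {4:m}
drop 6:m onto {5:m}
drop 7:h onto {2:h}
drop 8:j onto {3:l}
drop 9:j onto {8:j}
drop 10:l onto {6:m, 9:j}
ground layer = {0:m, 2:h}
drop-orders for the pieces not yet dropped (sum over which currently-grounded one goes next):
  1 to go: {7} 1  {10} 1
  2 to go: {2,7} 1  {6,10} 1  {7,10} 2  {9,10} 1
  3 to go: {2,7,10} 3  {5,6,10} 1  {6,7,10} 3  {6,9,10} 2  {7,9,10} 3  {8,9,10} 1
  4 to go: {2,6,7,10} 6  {2,7,9,10} 6  {4,5,6,10} 1  {5,6,7,10} 4  {5,6,9,10} 3  {6,7,9,10} 8  {6,8,9,10} 3  {7,8,9,10} 4
  5 to go: {2,5,6,7,10} 10  {2,6,7,9,10} 20  {2,7,8,9,10} 10  {4,5,6,7,10} 5  {4,5,6,9,10} 4  {5,6,7,9,10} 15  {5,6,8,9,10} 6  {6,7,8,9,10} 15
  6 to go: {2,4,5,6,7,10} 15  {2,5,6,7,9,10} 45  {2,6,7,8,9,10} 45  {4,5,6,7,9,10} 24  {4,5,6,8,9,10} 10  {5,6,7,8,9,10} 36
  7 to go: {2,4,5,6,7,9,10} 84  {2,5,6,7,8,9,10} 126  {3,4,5,6,8,9,10} 10  {4,5,6,7,8,9,10} 70
  8 to go: {1,3,4,5,6,8,9,10} 10  {2,4,5,6,7,8,9,10} 280  {3,4,5,6,7,8,9,10} 80
  9 to go: {0,1,3,4,5,6,8,9,10} 10  {1,3,4,5,6,7,8,9,10} 90  {2,3,4,5,6,7,8,9,10} 360
  if 0:m drops first: 450 orders
  if 2:h drops first: 100 orders
heap linearizations: 550

550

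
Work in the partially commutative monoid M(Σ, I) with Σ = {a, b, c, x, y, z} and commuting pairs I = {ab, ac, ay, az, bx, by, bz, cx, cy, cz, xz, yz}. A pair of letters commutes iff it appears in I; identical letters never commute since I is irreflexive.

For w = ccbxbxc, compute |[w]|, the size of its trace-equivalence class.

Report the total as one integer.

#0=c has no predecessor
#1=c depends on [0:c]
#2=b depends on [1:c]
#3=x has no predecessor
#4=b depends on [2:b]
#5=x depends on [3:x]
#6=c depends on [4:b]
sources: [0:c, 3:x]
N(rest) = Σ N(rest − s) over sources s of rest; N(one piece) = 1:
  size 1 → [5]=1  [6]=1
  size 2 → [3,5]=1  [4,6]=1  [5,6]=2
  size 3 → [2,4,6]=1  [3,5,6]=3  [4,5,6]=3
  size 4 → [1,2,4,6]=1  [2,4,5,6]=4  [3,4,5,6]=6
  size 5 → [0,1,2,4,6]=1  [1,2,4,5,6]=5  [2,3,4,5,6]=10
  first=0(c) contributes 15
  first=3(x) contributes 6
|[w]| = 21

21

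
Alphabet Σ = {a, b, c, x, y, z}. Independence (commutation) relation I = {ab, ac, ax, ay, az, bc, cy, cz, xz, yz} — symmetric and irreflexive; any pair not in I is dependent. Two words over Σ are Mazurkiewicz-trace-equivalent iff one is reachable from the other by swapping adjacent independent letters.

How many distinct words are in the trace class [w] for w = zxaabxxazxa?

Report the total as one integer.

piece 0:z — minimal
piece 1:x — minimal
piece 2:a — minimal
piece 3:a rests on {2:a}
piece 4:b rests on {0:z, 1:x}
piece 5:x rests on {4:b}
piece 6:x rests on {5:x}
piece 7:a rests on {3:a}
piece 8:z rests on {4:b}
piece 9:x rests on {6:x}
piece 10:a rests on {7:a}
minimal pieces: {0:z, 1:x, 2:a}
ways to finish when only these pieces remain (= sum over removing one remaining piece with nothing left below it):
  1 left: {8}→1  {9}→1  {10}→1
  2 left: {6,9}→1  {7,10}→1  {8,9}→2  {8,10}→2  {9,10}→2
  3 left: {3,7,10}→1  {5,6,9}→1  {6,8,9}→3  {6,9,10}→3  {7,8,10}→3  {7,9,10}→3  {8,9,10}→6
  4 left: {2,3,7,10}→1  {3,7,8,10}→4  {3,7,9,10}→4  {5,6,8,9}→4  {5,6,9,10}→4  {6,7,9,10}→6  {6,8,9,10}→12  {7,8,9,10}→12
  5 left: {2,3,7,8,10}→5  {2,3,7,9,10}→5  {3,6,7,9,10}→10  {3,7,8,9,10}→20  {4,5,6,8,9}→4  {5,6,7,9,10}→10  {5,6,8,9,10}→20  {6,7,8,9,10}→30
  6 left: {0,4,5,6,8,9}→4  {1,4,5,6,8,9}→4  {2,3,6,7,9,10}→15  {2,3,7,8,9,10}→30  {3,5,6,7,9,10}→20  {3,6,7,8,9,10}→60  {4,5,6,8,9,10}→24  {5,6,7,8,9,10}→60
  7 left: {0,1,4,5,6,8,9}→8  {0,4,5,6,8,9,10}→28  {1,4,5,6,8,9,10}→28  {2,3,5,6,7,9,10}→35  {2,3,6,7,8,9,10}→105  {3,5,6,7,8,9,10}→140  {4,5,6,7,8,9,10}→84
  8 left: {0,1,4,5,6,8,9,10}→64  {0,4,5,6,7,8,9,10}→112  {1,4,5,6,7,8,9,10}→112  {2,3,5,6,7,8,9,10}→280  {3,4,5,6,7,8,9,10}→224
  9 left: {0,1,4,5,6,7,8,9,10}→288  {0,3,4,5,6,7,8,9,10}→336  {1,3,4,5,6,7,8,9,10}→336  {2,3,4,5,6,7,8,9,10}→504
  placing 0:z first → 840 extensions
  placing 1:x first → 840 extensions
  placing 2:a first → 960 extensions
total linear extensions = 2640

2640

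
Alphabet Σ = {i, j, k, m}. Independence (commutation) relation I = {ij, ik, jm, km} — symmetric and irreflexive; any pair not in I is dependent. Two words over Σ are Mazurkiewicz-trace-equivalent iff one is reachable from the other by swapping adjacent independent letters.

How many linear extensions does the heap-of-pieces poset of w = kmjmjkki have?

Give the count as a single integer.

piece 0:k — minimal
piece 1:m — minimal
piece 2:j rests on {0:k}
piece 3:m rests on {1:m}
piece 4:j rests on {2:j}
piece 5:k rests on {4:j}
piece 6:k rests on {5:k}
piece 7:i rests on {3:m}
minimal pieces: {0:k, 1:m}
ways to finish when only these pieces remain (= sum over removing one remaining piece with nothing left below it):
  1 left: {6}→1  {7}→1
  2 left: {3,7}→1  {5,6}→1  {6,7}→2
  3 left: {1,3,7}→1  {3,6,7}→3  {4,5,6}→1  {5,6,7}→3
  4 left: {1,3,6,7}→4  {2,4,5,6}→1  {3,5,6,7}→6  {4,5,6,7}→4
  5 left: {0,2,4,5,6}→1  {1,3,5,6,7}→10  {2,4,5,6,7}→5  {3,4,5,6,7}→10
  6 left: {0,2,4,5,6,7}→6  {1,3,4,5,6,7}→20  {2,3,4,5,6,7}→15
  placing 0:k first → 35 extensions
  placing 1:m first → 21 extensions
total linear extensions = 56

56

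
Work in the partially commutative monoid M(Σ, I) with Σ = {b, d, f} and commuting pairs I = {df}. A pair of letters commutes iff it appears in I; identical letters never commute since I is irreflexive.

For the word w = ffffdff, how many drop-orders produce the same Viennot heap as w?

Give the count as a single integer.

drop 0:f onto floor
drop 1:f onto {0:f}
drop 2:f onto {1:f}
drop 3:f onto {2:f}
drop 4:d onto floor
drop 5:f onto {3:f}
drop 6:f onto {5:f}
ground layer = {0:f, 4:d}
drop-orders for the pieces not yet dropped (sum over which currently-grounded one goes next):
  1 to go: {4} 1  {6} 1
  2 to go: {4,6} 2  {5,6} 1
  3 to go: {3,5,6} 1  {4,5,6} 3
  4 to go: {2,3,5,6} 1  {3,4,5,6} 4
  5 to go: {1,2,3,5,6} 1  {2,3,4,5,6} 5
  if 0:f drops first: 6 orders
  if 4:d drops first: 1 orders
heap linearizations: 7

7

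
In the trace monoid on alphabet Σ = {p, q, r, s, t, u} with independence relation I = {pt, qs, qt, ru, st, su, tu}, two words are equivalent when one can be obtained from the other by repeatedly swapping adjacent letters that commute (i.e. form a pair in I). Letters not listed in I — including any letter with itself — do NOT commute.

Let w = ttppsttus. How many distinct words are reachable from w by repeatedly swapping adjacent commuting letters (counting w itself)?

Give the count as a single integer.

drop 0:t onto floor
drop 1:t onto {0:t}
drop 2:p onto floor
drop 3:p onto {2:p}
drop 4:s onto {3:p}
drop 5:t onto {1:t}
drop 6:t onto {5:t}
drop 7:u onto {3:p}
drop 8:s onto {4:s}
ground layer = {0:t, 2:p}
drop-orders for the pieces not yet dropped (sum over which currently-grounded one goes next):
  1 to go: {6} 1  {7} 1  {8} 1
  2 to go: {4,8} 1  {5,6} 1  {6,7} 2  {6,8} 2  {7,8} 2
  3 to go: {1,5,6} 1  {4,6,8} 3  {4,7,8} 3  {5,6,7} 3  {5,6,8} 3  {6,7,8} 6
  4 to go: {0,1,5,6} 1  {1,5,6,7} 4  {1,5,6,8} 4  {3,4,7,8} 3  {4,5,6,8} 6  {4,6,7,8} 12  {5,6,7,8} 12
  5 to go: {0,1,5,6,7} 5  {0,1,5,6,8} 5  {1,4,5,6,8} 10  {1,5,6,7,8} 20  {2,3,4,7,8} 3  {3,4,6,7,8} 15  {4,5,6,7,8} 30
  6 to go: {0,1,4,5,6,8} 15  {0,1,5,6,7,8} 30  {1,4,5,6,7,8} 60  {2,3,4,6,7,8} 18  {3,4,5,6,7,8} 45
  7 to go: {0,1,4,5,6,7,8} 105  {1,3,4,5,6,7,8} 105  {2,3,4,5,6,7,8} 63
  if 0:t drops first: 168 orders
  if 2:p drops first: 210 orders
heap linearizations: 378

378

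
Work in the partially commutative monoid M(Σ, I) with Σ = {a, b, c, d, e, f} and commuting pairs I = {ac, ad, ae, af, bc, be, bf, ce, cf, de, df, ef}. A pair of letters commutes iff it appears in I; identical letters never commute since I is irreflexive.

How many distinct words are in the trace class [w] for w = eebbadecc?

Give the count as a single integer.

drop 0:e onto floor
drop 1:e onto {0:e}
drop 2:b onto floor
drop 3:b onto {2:b}
drop 4:a onto {3:b}
drop 5:d onto {3:b}
drop 6:e onto {1:e}
drop 7:c onto {5:d}
drop 8:c onto {7:c}
ground layer = {0:e, 2:b}
drop-orders for the pieces not yet dropped (sum over which currently-grounded one goes next):
  1 to go: {4} 1  {6} 1  {8} 1
  2 to go: {1,6} 1  {4,6} 2  {4,8} 2  {6,8} 2  {7,8} 1
  3 to go: {0,1,6} 1  {1,4,6} 3  {1,6,8} 3  {4,6,8} 6  {4,7,8} 3  {5,7,8} 1  {6,7,8} 3
  4 to go: {0,1,4,6} 4  {0,1,6,8} 4  {1,4,6,8} 12  {1,6,7,8} 6  {4,5,7,8} 4  {4,6,7,8} 12  {5,6,7,8} 4
  5 to go: {0,1,4,6,8} 20  {0,1,6,7,8} 10  {1,4,6,7,8} 30  {1,5,6,7,8} 10  {3,4,5,7,8} 4  {4,5,6,7,8} 20
  6 to go: {0,1,4,6,7,8} 60  {0,1,5,6,7,8} 20  {1,4,5,6,7,8} 60  {2,3,4,5,7,8} 4  {3,4,5,6,7,8} 24
  7 to go: {0,1,4,5,6,7,8} 140  {1,3,4,5,6,7,8} 84  {2,3,4,5,6,7,8} 28
  if 0:e drops first: 112 orders
  if 2:b drops first: 224 orders
heap linearizations: 336

336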